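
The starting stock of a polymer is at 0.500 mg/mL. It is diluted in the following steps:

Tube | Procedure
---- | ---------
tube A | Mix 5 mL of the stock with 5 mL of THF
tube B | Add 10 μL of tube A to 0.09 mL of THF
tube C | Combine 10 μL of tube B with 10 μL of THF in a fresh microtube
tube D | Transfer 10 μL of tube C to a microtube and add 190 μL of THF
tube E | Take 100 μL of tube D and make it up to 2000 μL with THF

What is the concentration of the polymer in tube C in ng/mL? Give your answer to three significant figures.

1.25 × 10^4 ng/mL

Step 1: 5 mL + 5 mL = 10 mL total → factor 10/5 = 2
Step 2: 10 μL + 0.09 mL = 100 μL total → factor 100/10 = 10
Step 3: 10 μL + 10 μL = 20 μL total → factor 20/10 = 2
Dilution factor through tube C = 2 × 10 × 2 = 40
[tube C] = 0.500 mg/mL / 40 = 0.01250 mg/mL = 1.25 × 10^4 ng/mL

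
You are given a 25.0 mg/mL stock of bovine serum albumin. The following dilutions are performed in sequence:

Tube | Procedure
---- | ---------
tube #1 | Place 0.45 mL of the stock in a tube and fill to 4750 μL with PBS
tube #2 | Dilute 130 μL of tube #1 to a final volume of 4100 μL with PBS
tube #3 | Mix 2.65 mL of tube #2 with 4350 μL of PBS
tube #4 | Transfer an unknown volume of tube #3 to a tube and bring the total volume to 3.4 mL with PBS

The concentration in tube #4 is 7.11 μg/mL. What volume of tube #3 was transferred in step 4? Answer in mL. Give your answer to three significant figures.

0.850 mL

Step 1: 0.45 mL brought to 4750 μL → factor 4.75/0.45 = 10.556
Step 2: 130 μL brought to 4100 μL → factor 4100/130 = 31.538
Step 3: 2.65 mL + 4350 μL = 7 mL total → factor 7/2.65 = 2.6415
Step 4: v brought to 3.4 mL → factor = 3.4 mL/v
Product of known-step factors = 879.37
Overall factor = 25.0 mg/mL / (7.11 μg/mL) = 3516.2
Step-4 factor = 3516.2 / 879.37 = 3.9985
v = 3.4 mL / 3.9985 = 0.850 mL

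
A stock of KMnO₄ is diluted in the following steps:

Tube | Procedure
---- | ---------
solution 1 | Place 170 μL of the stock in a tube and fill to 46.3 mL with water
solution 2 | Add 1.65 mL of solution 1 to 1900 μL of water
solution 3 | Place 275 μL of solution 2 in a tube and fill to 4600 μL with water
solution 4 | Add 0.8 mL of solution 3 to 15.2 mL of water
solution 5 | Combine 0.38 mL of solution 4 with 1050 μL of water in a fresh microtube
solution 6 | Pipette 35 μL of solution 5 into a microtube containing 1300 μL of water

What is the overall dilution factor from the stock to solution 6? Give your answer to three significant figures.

2.81 × 10^7

Step 1: 170 μL brought to 46.3 mL → factor 46300/170 = 272.35
Step 2: 1.65 mL + 1900 μL = 3.55 mL total → factor 3.55/1.65 = 2.1515
Step 3: 275 μL brought to 4600 μL → factor 4600/275 = 16.727
Step 4: 0.8 mL + 15.2 mL = 16 mL total → factor 16/0.8 = 20
Step 5: 0.38 mL + 1050 μL = 1.43 mL total → factor 1.43/0.38 = 3.7632
Step 6: 35 μL + 1300 μL = 1335 μL total → factor 1335/35 = 38.143
Overall dilution factor = 272.35 × 2.1515 × 16.727 × 20 × 3.7632 × 38.143 = 2.8138 × 10^7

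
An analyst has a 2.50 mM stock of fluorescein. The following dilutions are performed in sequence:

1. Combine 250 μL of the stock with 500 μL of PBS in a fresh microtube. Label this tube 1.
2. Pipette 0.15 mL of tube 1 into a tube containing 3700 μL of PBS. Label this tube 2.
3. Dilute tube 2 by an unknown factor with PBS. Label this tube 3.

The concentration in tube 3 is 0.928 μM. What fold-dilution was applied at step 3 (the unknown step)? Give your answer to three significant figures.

Step 1: 250 μL + 500 μL = 750 μL total → factor 750/250 = 3
Step 2: 0.15 mL + 3700 μL = 3.85 mL total → factor 3.85/0.15 = 25.667
Step 3: unknown factor x
Product of known-step factors = 77
Overall factor = 2.50 mM / (0.928 μM) = 2694
x = 2694 / 77 = 35.0

35.0-fold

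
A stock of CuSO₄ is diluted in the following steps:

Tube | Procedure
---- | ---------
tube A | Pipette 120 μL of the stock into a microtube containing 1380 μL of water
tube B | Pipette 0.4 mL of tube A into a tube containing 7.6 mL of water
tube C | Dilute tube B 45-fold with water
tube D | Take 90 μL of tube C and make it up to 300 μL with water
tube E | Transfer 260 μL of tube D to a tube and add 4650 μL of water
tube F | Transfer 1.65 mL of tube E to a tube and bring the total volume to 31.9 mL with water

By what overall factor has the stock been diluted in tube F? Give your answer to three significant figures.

Step 1: 120 μL + 1380 μL = 1500 μL total → factor 1500/120 = 12.5
Step 2: 0.4 mL + 7.6 mL = 8 mL total → factor 8/0.4 = 20
Step 3: 45-fold → factor 45
Step 4: 90 μL brought to 300 μL → factor 300/90 = 3.3333
Step 5: 260 μL + 4650 μL = 4910 μL total → factor 4910/260 = 18.885
Step 6: 1.65 mL brought to 31.9 mL → factor 31.9/1.65 = 19.333
Overall dilution factor = 12.5 × 20 × 45 × 3.3333 × 18.885 × 19.333 = 1.3691 × 10^7

1.37 × 10^7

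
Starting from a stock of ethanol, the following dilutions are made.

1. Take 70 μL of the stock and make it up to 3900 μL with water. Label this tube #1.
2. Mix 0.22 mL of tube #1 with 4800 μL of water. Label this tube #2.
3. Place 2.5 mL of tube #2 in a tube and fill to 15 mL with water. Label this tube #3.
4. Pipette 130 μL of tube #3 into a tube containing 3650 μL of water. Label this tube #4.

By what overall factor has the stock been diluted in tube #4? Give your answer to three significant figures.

2.22 × 10^5

Step 1: 70 μL brought to 3900 μL → factor 3900/70 = 55.714
Step 2: 0.22 mL + 4800 μL = 5.02 mL total → factor 5.02/0.22 = 22.818
Step 3: 2.5 mL brought to 15 mL → factor 15/2.5 = 6
Step 4: 130 μL + 3650 μL = 3780 μL total → factor 3780/130 = 29.077
Overall dilution factor = 55.714 × 22.818 × 6 × 29.077 = 2.2179 × 10^5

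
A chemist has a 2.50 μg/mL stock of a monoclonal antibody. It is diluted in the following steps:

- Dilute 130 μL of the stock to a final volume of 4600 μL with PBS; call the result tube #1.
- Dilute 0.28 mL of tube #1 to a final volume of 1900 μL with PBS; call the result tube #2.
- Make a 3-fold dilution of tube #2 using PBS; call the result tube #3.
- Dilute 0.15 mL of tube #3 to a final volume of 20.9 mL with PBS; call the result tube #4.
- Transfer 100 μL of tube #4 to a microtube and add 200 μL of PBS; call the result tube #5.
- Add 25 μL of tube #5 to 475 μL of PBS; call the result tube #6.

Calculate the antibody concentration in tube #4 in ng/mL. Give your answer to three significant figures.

0.0249 ng/mL

Step 1: 130 μL brought to 4600 μL → factor 4600/130 = 35.385
Step 2: 0.28 mL brought to 1900 μL → factor 1.9/0.28 = 6.7857
Step 3: 3-fold → factor 3
Step 4: 0.15 mL brought to 20.9 mL → factor 20.9/0.15 = 139.33
Dilution factor through tube #4 = 35.385 × 6.7857 × 3 × 139.33 = 1.0037 × 10^5
[tube #4] = 2.50 μg/mL / 1.0037 × 10^5 = 2.491 × 10^-5 μg/mL = 0.0249 ng/mL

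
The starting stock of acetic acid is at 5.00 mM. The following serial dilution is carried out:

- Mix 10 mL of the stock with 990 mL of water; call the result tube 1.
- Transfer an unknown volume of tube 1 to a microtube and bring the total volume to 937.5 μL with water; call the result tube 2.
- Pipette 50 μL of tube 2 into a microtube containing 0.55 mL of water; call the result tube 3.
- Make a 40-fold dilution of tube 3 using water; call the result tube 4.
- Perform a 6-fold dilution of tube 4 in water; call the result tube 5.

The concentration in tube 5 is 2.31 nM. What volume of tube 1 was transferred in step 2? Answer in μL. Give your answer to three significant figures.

125 μL

Step 1: 10 mL + 990 mL = 1000 mL total → factor 1000/10 = 100
Step 2: v brought to 937.5 μL → factor = 937.5 μL/v
Step 3: 50 μL + 0.55 mL = 600 μL total → factor 600/50 = 12
Step 4: 40-fold → factor 40
Step 5: 6-fold → factor 6
Product of known-step factors = 2.88 × 10^5
Overall factor = 5.00 mM / (2.31 nM) = 2.1645 × 10^6
Step-2 factor = 2.1645 × 10^6 / 2.88 × 10^5 = 7.5156
v = 937.5 μL / 7.5156 = 125 μL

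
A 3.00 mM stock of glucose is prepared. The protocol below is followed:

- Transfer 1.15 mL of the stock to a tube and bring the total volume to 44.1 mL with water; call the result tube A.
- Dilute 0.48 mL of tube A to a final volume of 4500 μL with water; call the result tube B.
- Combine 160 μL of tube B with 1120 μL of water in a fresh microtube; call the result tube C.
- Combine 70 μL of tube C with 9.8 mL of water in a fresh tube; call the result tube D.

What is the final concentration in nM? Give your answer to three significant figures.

Step 1: 1.15 mL brought to 44.1 mL → factor 44.1/1.15 = 38.348
Step 2: 0.48 mL brought to 4500 μL → factor 4.5/0.48 = 9.375
Step 3: 160 μL + 1120 μL = 1280 μL total → factor 1280/160 = 8
Step 4: 70 μL + 9.8 mL = 9870 μL total → factor 9870/70 = 141
Overall dilution factor = 38.348 × 9.375 × 8 × 141 = 4.0553 × 10^5
Final = 3.00 mM / 4.0553 × 10^5 = 7.398 × 10^-6 mM = 7.40 nM

7.40 nM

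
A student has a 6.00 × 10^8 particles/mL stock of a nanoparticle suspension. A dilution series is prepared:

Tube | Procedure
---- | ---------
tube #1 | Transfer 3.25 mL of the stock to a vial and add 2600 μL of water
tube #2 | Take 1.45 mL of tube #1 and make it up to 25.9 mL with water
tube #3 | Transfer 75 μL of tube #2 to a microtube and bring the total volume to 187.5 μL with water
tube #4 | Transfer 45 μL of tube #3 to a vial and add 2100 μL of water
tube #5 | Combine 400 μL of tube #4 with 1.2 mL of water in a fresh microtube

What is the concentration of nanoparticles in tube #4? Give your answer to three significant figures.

1.57 × 10^5 particles/mL

Step 1: 3.25 mL + 2600 μL = 5.85 mL total → factor 5.85/3.25 = 1.8
Step 2: 1.45 mL brought to 25.9 mL → factor 25.9/1.45 = 17.862
Step 3: 75 μL brought to 187.5 μL → factor 187.5/75 = 2.5
Step 4: 45 μL + 2100 μL = 2145 μL total → factor 2145/45 = 47.667
Dilution factor through tube #4 = 1.8 × 17.862 × 2.5 × 47.667 = 3831.4
[tube #4] = 6.00 × 10^8 particles/mL / 3831.4 = 1.57 × 10^5 particles/mL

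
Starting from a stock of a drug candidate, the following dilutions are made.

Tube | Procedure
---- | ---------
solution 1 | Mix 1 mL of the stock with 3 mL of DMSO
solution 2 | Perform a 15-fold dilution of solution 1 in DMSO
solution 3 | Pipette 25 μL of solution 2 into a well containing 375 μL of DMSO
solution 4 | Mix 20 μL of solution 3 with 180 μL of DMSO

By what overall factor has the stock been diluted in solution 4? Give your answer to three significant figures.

9.60 × 10^3

Step 1: 1 mL + 3 mL = 4 mL total → factor 4/1 = 4
Step 2: 15-fold → factor 15
Step 3: 25 μL + 375 μL = 400 μL total → factor 400/25 = 16
Step 4: 20 μL + 180 μL = 200 μL total → factor 200/20 = 10
Overall dilution factor = 4 × 15 × 16 × 10 = 9600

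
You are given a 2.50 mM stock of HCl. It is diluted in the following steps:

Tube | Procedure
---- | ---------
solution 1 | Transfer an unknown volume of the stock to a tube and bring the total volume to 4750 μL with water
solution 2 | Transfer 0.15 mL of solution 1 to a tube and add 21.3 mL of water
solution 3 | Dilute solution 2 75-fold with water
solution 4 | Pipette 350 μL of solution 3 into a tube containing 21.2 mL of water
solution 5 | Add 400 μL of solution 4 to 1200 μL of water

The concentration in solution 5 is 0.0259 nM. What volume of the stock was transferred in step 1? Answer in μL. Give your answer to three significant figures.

Step 1: v brought to 4750 μL → factor = 4750 μL/v
Step 2: 0.15 mL + 21.3 mL = 21.45 mL total → factor 21.45/0.15 = 143
Step 3: 75-fold → factor 75
Step 4: 350 μL + 21.2 mL = 21550 μL total → factor 21550/350 = 61.571
Step 5: 400 μL + 1200 μL = 1600 μL total → factor 1600/400 = 4
Product of known-step factors = 2.6414 × 10^6
Overall factor = 2.50 mM / (0.0259 nM) = 9.6525 × 10^7
Step-1 factor = 9.6525 × 10^7 / 2.6414 × 10^6 = 36.543
v = 4750 μL / 36.543 = 130 μL

130 μL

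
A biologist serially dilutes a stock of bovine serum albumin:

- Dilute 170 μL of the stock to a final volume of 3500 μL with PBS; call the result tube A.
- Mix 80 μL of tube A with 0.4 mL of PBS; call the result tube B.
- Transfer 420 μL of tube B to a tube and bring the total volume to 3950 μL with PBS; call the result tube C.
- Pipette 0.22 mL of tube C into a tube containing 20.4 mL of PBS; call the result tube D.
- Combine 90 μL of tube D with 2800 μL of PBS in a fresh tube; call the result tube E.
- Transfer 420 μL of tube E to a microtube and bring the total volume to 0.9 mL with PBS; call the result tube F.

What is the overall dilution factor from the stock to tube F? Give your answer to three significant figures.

7.49 × 10^6

Step 1: 170 μL brought to 3500 μL → factor 3500/170 = 20.588
Step 2: 80 μL + 0.4 mL = 480 μL total → factor 480/80 = 6
Step 3: 420 μL brought to 3950 μL → factor 3950/420 = 9.4048
Step 4: 0.22 mL + 20.4 mL = 20.62 mL total → factor 20.62/0.22 = 93.727
Step 5: 90 μL + 2800 μL = 2890 μL total → factor 2890/90 = 32.111
Step 6: 420 μL brought to 0.9 mL → factor 900/420 = 2.1429
Overall dilution factor = 20.588 × 6 × 9.4048 × 93.727 × 32.111 × 2.1429 = 7.4926 × 10^6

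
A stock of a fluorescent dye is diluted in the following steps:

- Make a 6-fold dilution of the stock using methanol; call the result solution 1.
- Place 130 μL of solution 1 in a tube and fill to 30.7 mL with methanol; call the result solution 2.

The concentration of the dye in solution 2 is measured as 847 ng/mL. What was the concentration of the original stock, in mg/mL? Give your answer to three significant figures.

1.20 mg/mL

Step 1: 6-fold → factor 6
Step 2: 130 μL brought to 30.7 mL → factor 30700/130 = 236.15
Overall dilution factor = 6 × 236.15 = 1416.9
Stock = 847 ng/mL × 1416.9 = 1.200 × 10^6 ng/mL = 1.20 mg/mL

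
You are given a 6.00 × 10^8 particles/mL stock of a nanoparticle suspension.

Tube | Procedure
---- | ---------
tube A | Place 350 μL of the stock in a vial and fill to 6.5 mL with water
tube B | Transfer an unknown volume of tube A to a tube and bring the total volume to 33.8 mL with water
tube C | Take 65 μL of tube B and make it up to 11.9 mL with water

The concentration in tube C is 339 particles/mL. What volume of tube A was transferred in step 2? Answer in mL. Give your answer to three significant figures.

0.0649 mL

Step 1: 350 μL brought to 6.5 mL → factor 6500/350 = 18.571
Step 2: v brought to 33.8 mL → factor = 33.8 mL/v
Step 3: 65 μL brought to 11.9 mL → factor 11900/65 = 183.08
Product of known-step factors = 3400
Overall factor = 6.00 × 10^8 particles/mL / (339 particles/mL) = 1.7699 × 10^6
Step-2 factor = 1.7699 × 10^6 / 3400 = 520.56
v = 33.8 mL / 520.56 = 0.0649 mL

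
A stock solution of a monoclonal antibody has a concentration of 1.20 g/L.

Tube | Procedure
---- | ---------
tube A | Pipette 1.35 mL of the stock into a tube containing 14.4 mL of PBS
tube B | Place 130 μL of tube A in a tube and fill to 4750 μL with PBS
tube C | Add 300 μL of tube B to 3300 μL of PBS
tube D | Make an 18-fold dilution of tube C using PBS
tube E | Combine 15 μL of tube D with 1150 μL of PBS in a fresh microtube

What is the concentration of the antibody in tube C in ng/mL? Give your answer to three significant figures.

235 ng/mL

Step 1: 1.35 mL + 14.4 mL = 15.75 mL total → factor 15.75/1.35 = 11.667
Step 2: 130 μL brought to 4750 μL → factor 4750/130 = 36.538
Step 3: 300 μL + 3300 μL = 3600 μL total → factor 3600/300 = 12
Dilution factor through tube C = 11.667 × 36.538 × 12 = 5115.4
[tube C] = 1.20 g/L / 5115.4 = 0.0002346 g/L = 235 ng/mL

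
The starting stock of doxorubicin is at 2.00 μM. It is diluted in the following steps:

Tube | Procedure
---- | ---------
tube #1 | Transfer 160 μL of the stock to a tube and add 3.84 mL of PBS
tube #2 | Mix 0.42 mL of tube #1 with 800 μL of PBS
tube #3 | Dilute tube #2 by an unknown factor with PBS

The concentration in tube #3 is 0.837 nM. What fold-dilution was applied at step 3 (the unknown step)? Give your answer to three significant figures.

Step 1: 160 μL + 3.84 mL = 4000 μL total → factor 4000/160 = 25
Step 2: 0.42 mL + 800 μL = 1.22 mL total → factor 1.22/0.42 = 2.9048
Step 3: unknown factor x
Product of known-step factors = 72.619
Overall factor = 2.00 μM / (0.837 nM) = 2389.5
x = 2389.5 / 72.619 = 32.9

32.9-fold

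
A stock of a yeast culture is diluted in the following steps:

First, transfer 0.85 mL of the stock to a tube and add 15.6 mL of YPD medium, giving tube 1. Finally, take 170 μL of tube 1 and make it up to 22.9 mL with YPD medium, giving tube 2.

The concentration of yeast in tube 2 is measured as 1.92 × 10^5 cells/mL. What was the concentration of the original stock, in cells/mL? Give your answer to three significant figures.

Step 1: 0.85 mL + 15.6 mL = 16.45 mL total → factor 16.45/0.85 = 19.353
Step 2: 170 μL brought to 22.9 mL → factor 22900/170 = 134.71
Overall dilution factor = 19.353 × 134.71 = 2607
Stock = 1.92 × 10^5 cells/mL × 2607 = 5.01 × 10^8 cells/mL

5.01 × 10^8 cells/mL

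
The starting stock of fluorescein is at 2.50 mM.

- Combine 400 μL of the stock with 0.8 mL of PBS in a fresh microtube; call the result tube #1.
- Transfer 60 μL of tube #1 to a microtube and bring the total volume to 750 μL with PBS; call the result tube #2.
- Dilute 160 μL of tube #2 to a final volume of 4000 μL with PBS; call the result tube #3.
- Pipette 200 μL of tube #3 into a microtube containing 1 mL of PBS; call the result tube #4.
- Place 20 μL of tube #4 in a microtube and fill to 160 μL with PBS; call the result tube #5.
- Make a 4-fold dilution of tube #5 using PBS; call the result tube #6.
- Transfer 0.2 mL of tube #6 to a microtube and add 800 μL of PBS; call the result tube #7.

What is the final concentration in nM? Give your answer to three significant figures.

Step 1: 400 μL + 0.8 mL = 1200 μL total → factor 1200/400 = 3
Step 2: 60 μL brought to 750 μL → factor 750/60 = 12.5
Step 3: 160 μL brought to 4000 μL → factor 4000/160 = 25
Step 4: 200 μL + 1 mL = 1200 μL total → factor 1200/200 = 6
Step 5: 20 μL brought to 160 μL → factor 160/20 = 8
Step 6: 4-fold → factor 4
Step 7: 0.2 mL + 800 μL = 1 mL total → factor 1/0.2 = 5
Overall dilution factor = 3 × 12.5 × 25 × 6 × 8 × 4 × 5 = 9 × 10^5
Final = 2.50 mM / 9 × 10^5 = 2.778 × 10^-6 mM = 2.78 nM

2.78 nM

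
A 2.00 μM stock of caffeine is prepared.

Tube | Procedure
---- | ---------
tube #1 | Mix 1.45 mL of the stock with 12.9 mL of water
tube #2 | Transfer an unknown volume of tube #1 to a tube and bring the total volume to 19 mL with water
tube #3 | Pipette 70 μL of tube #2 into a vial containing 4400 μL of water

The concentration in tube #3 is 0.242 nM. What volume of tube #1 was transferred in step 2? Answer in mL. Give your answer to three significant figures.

1.45 mL

Step 1: 1.45 mL + 12.9 mL = 14.35 mL total → factor 14.35/1.45 = 9.8966
Step 2: v brought to 19 mL → factor = 19 mL/v
Step 3: 70 μL + 4400 μL = 4470 μL total → factor 4470/70 = 63.857
Product of known-step factors = 631.97
Overall factor = 2.00 μM / (0.242 nM) = 8264.5
Step-2 factor = 8264.5 / 631.97 = 13.077
v = 19 mL / 13.077 = 1.45 mL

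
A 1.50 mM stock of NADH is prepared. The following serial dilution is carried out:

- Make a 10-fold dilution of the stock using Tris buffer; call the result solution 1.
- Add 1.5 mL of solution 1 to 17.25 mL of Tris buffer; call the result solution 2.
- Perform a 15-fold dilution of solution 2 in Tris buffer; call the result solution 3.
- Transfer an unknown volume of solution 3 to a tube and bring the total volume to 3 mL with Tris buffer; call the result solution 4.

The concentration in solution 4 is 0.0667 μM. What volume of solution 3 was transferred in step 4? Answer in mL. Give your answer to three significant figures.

Step 1: 10-fold → factor 10
Step 2: 1.5 mL + 17.25 mL = 18.75 mL total → factor 18.75/1.5 = 12.5
Step 3: 15-fold → factor 15
Step 4: v brought to 3 mL → factor = 3 mL/v
Product of known-step factors = 1875
Overall factor = 1.50 mM / (0.0667 μM) = 22489
Step-4 factor = 22489 / 1875 = 11.994
v = 3 mL / 11.994 = 0.250 mL

0.250 mL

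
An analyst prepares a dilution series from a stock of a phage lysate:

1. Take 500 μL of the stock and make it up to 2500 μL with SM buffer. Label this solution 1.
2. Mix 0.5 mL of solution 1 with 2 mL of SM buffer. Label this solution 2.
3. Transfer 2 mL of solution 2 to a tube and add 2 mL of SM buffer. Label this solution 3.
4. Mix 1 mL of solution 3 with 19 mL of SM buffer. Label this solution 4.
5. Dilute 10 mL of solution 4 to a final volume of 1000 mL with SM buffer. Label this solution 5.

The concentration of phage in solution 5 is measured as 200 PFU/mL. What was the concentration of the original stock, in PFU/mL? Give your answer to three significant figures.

2.00 × 10^7 PFU/mL

Step 1: 500 μL brought to 2500 μL → factor 2500/500 = 5
Step 2: 0.5 mL + 2 mL = 2.5 mL total → factor 2.5/0.5 = 5
Step 3: 2 mL + 2 mL = 4 mL total → factor 4/2 = 2
Step 4: 1 mL + 19 mL = 20 mL total → factor 20/1 = 20
Step 5: 10 mL brought to 1000 mL → factor 1000/10 = 100
Overall dilution factor = 5 × 5 × 2 × 20 × 100 = 1 × 10^5
Stock = 200 PFU/mL × 1 × 10^5 = 2.00 × 10^7 PFU/mL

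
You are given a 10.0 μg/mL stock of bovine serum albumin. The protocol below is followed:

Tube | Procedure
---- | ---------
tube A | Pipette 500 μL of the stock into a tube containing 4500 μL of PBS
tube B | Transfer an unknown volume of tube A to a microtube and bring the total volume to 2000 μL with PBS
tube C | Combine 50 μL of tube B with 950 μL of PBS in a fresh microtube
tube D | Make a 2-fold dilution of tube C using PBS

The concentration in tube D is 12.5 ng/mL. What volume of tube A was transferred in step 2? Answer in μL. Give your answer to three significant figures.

Step 1: 500 μL + 4500 μL = 5000 μL total → factor 5000/500 = 10
Step 2: v brought to 2000 μL → factor = 2000 μL/v
Step 3: 50 μL + 950 μL = 1000 μL total → factor 1000/50 = 20
Step 4: 2-fold → factor 2
Product of known-step factors = 400
Overall factor = 10.0 μg/mL / (12.5 ng/mL) = 800
Step-2 factor = 800 / 400 = 2
v = 2000 μL / 2 = 1.00 × 10^3 μL

1.00 × 10^3 μL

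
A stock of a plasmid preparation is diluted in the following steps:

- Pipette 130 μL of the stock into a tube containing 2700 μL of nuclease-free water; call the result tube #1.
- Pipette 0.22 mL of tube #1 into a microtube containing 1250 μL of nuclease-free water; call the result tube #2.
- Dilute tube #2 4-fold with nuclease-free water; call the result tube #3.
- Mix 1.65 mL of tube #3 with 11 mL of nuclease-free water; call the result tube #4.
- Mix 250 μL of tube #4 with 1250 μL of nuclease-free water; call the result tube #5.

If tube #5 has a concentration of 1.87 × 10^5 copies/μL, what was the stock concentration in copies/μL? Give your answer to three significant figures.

5.00 × 10^9 copies/μL

Step 1: 130 μL + 2700 μL = 2830 μL total → factor 2830/130 = 21.769
Step 2: 0.22 mL + 1250 μL = 1.47 mL total → factor 1.47/0.22 = 6.6818
Step 3: 4-fold → factor 4
Step 4: 1.65 mL + 11 mL = 12.65 mL total → factor 12.65/1.65 = 7.6667
Step 5: 250 μL + 1250 μL = 1500 μL total → factor 1500/250 = 6
Overall dilution factor = 21.769 × 6.6818 × 4 × 7.6667 × 6 = 26764
Stock = 1.87 × 10^5 copies/μL × 26764 = 5.00 × 10^9 copies/μL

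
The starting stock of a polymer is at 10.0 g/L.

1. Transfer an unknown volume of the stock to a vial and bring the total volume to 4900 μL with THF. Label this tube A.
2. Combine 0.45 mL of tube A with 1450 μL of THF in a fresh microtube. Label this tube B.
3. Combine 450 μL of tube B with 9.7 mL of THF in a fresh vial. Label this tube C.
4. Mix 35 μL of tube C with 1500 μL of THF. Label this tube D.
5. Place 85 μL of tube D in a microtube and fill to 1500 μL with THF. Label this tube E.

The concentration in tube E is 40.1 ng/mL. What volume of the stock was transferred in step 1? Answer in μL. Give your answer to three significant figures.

Step 1: v brought to 4900 μL → factor = 4900 μL/v
Step 2: 0.45 mL + 1450 μL = 1.9 mL total → factor 1.9/0.45 = 4.2222
Step 3: 450 μL + 9.7 mL = 10150 μL total → factor 10150/450 = 22.556
Step 4: 35 μL + 1500 μL = 1535 μL total → factor 1535/35 = 43.857
Step 5: 85 μL brought to 1500 μL → factor 1500/85 = 17.647
Product of known-step factors = 73707
Overall factor = 10.0 g/L / (40.1 ng/mL) = 2.4938 × 10^5
Step-1 factor = 2.4938 × 10^5 / 73707 = 3.3834
v = 4900 μL / 3.3834 = 1.45 × 10^3 μL

1.45 × 10^3 μL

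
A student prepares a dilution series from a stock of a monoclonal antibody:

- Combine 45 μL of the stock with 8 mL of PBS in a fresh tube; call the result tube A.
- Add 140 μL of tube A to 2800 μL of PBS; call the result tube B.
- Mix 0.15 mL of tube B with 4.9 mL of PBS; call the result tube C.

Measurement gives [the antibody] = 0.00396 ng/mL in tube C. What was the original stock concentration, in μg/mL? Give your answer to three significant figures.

0.501 μg/mL

Step 1: 45 μL + 8 mL = 8045 μL total → factor 8045/45 = 178.78
Step 2: 140 μL + 2800 μL = 2940 μL total → factor 2940/140 = 21
Step 3: 0.15 mL + 4.9 mL = 5.05 mL total → factor 5.05/0.15 = 33.667
Overall dilution factor = 178.78 × 21 × 33.667 = 1.264 × 10^5
Stock = 0.00396 ng/mL × 1.264 × 10^5 = 500.5 ng/mL = 0.501 μg/mL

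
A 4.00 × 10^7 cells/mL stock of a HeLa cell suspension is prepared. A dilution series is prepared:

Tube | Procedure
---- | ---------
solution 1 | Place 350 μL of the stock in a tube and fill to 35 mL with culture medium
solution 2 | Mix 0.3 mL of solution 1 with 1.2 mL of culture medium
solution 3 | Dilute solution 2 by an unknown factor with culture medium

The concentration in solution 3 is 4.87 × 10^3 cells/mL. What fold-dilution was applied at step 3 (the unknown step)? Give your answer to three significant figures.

16.4-fold

Step 1: 350 μL brought to 35 mL → factor 35000/350 = 100
Step 2: 0.3 mL + 1.2 mL = 1.5 mL total → factor 1.5/0.3 = 5
Step 3: unknown factor x
Product of known-step factors = 500
Overall factor = 4.00 × 10^7 cells/mL / (4.87 × 10^3 cells/mL) = 8213.6
x = 8213.6 / 500 = 16.4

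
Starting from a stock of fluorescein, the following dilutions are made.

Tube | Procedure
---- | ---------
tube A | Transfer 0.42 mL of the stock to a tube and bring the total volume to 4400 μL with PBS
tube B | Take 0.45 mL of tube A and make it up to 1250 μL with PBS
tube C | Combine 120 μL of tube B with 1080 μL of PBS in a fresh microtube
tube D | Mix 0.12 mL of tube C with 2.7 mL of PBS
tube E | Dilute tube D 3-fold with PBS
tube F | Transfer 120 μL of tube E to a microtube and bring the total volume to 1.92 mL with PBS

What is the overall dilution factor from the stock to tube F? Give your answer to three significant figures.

3.28 × 10^5

Step 1: 0.42 mL brought to 4400 μL → factor 4.4/0.42 = 10.476
Step 2: 0.45 mL brought to 1250 μL → factor 1.25/0.45 = 2.7778
Step 3: 120 μL + 1080 μL = 1200 μL total → factor 1200/120 = 10
Step 4: 0.12 mL + 2.7 mL = 2.82 mL total → factor 2.82/0.12 = 23.5
Step 5: 3-fold → factor 3
Step 6: 120 μL brought to 1.92 mL → factor 1920/120 = 16
Overall dilution factor = 10.476 × 2.7778 × 10 × 23.5 × 3 × 16 = 3.2825 × 10^5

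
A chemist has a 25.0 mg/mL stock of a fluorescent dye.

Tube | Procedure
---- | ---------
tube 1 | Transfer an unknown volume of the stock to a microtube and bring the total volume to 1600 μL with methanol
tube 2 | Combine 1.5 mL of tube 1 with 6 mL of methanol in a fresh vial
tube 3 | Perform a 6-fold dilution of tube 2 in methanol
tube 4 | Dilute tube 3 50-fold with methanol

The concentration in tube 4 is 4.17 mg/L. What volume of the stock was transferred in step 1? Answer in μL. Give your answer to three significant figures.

400 μL

Step 1: v brought to 1600 μL → factor = 1600 μL/v
Step 2: 1.5 mL + 6 mL = 7.5 mL total → factor 7.5/1.5 = 5
Step 3: 6-fold → factor 6
Step 4: 50-fold → factor 50
Product of known-step factors = 1500
Overall factor = 25.0 mg/mL / (4.17 mg/L) = 5995.2
Step-1 factor = 5995.2 / 1500 = 3.9968
v = 1600 μL / 3.9968 = 400 μL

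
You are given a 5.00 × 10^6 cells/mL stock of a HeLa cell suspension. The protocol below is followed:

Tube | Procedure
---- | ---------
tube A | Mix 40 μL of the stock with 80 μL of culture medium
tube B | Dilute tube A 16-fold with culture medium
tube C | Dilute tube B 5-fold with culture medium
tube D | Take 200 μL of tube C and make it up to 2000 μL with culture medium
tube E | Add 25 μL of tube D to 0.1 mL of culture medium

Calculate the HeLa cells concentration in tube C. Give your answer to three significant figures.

Step 1: 40 μL + 80 μL = 120 μL total → factor 120/40 = 3
Step 2: 16-fold → factor 16
Step 3: 5-fold → factor 5
Dilution factor through tube C = 3 × 16 × 5 = 240
[tube C] = 5.00 × 10^6 cells/mL / 240 = 2.08 × 10^4 cells/mL

2.08 × 10^4 cells/mL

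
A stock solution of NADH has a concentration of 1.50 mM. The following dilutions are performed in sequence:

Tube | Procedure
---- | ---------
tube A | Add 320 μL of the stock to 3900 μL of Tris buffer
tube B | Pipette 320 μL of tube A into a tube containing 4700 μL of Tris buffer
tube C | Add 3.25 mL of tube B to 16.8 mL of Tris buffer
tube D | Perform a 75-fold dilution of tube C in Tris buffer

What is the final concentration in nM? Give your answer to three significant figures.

15.7 nM

Step 1: 320 μL + 3900 μL = 4220 μL total → factor 4220/320 = 13.188
Step 2: 320 μL + 4700 μL = 5020 μL total → factor 5020/320 = 15.688
Step 3: 3.25 mL + 16.8 mL = 20.05 mL total → factor 20.05/3.25 = 6.1692
Step 4: 75-fold → factor 75
Overall dilution factor = 13.188 × 15.688 × 6.1692 × 75 = 95721
Final = 1.50 mM / 95721 = 1.567 × 10^-5 mM = 15.7 nM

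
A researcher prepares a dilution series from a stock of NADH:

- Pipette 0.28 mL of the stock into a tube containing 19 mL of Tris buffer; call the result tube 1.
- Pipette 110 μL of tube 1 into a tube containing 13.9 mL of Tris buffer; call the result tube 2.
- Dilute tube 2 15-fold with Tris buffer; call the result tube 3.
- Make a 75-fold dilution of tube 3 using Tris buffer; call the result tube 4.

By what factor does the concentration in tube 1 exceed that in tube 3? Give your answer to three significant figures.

1.91 × 10^3

Step 1: 0.28 mL + 19 mL = 19.28 mL total → factor 19.28/0.28 = 68.857
Step 2: 110 μL + 13.9 mL = 14010 μL total → factor 14010/110 = 127.36
Step 3: 15-fold → factor 15
Dilution factor to tube 1 = 68.857; to tube 3 = 1.3155 × 10^5
[tube 1]/[tube 3] = (factor to tube 3)/(factor to tube 1) = 1.3155 × 10^5/68.857 = 1.91 × 10^3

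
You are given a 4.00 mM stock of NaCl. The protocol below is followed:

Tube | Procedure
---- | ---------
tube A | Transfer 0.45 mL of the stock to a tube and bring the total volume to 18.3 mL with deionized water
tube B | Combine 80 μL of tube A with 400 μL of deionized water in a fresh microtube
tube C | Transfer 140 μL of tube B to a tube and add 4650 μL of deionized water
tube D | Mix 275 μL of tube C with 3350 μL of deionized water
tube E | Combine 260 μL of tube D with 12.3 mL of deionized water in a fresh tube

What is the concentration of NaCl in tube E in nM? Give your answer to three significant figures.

Step 1: 0.45 mL brought to 18.3 mL → factor 18.3/0.45 = 40.667
Step 2: 80 μL + 400 μL = 480 μL total → factor 480/80 = 6
Step 3: 140 μL + 4650 μL = 4790 μL total → factor 4790/140 = 34.214
Step 4: 275 μL + 3350 μL = 3625 μL total → factor 3625/275 = 13.182
Step 5: 260 μL + 12.3 mL = 12560 μL total → factor 12560/260 = 48.308
Overall dilution factor = 40.667 × 6 × 34.214 × 13.182 × 48.308 = 5.316 × 10^6
Final = 4.00 mM / 5.316 × 10^6 = 7.524 × 10^-7 mM = 0.752 nM

0.752 nM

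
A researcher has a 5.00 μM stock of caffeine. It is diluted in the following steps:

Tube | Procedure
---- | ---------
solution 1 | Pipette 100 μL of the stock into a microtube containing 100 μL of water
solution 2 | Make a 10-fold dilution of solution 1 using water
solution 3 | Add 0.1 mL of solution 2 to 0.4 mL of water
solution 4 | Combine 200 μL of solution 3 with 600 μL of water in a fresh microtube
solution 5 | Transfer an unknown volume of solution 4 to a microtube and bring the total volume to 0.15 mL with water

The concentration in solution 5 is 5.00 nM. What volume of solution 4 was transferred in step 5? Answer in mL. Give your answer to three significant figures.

Step 1: 100 μL + 100 μL = 200 μL total → factor 200/100 = 2
Step 2: 10-fold → factor 10
Step 3: 0.1 mL + 0.4 mL = 0.5 mL total → factor 0.5/0.1 = 5
Step 4: 200 μL + 600 μL = 800 μL total → factor 800/200 = 4
Step 5: v brought to 0.15 mL → factor = 0.15 mL/v
Product of known-step factors = 400
Overall factor = 5.00 μM / (5.00 nM) = 1000
Step-5 factor = 1000 / 400 = 2.5
v = 0.15 mL / 2.5 = 0.0600 mL

0.0600 mL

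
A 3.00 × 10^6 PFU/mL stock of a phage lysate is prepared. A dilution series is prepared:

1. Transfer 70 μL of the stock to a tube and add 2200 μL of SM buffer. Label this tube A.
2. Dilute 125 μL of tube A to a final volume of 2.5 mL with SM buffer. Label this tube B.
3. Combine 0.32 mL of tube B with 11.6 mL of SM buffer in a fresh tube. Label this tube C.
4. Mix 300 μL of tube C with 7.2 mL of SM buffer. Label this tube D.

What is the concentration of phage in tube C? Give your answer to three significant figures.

Step 1: 70 μL + 2200 μL = 2270 μL total → factor 2270/70 = 32.429
Step 2: 125 μL brought to 2.5 mL → factor 2500/125 = 20
Step 3: 0.32 mL + 11.6 mL = 11.92 mL total → factor 11.92/0.32 = 37.25
Dilution factor through tube C = 32.429 × 20 × 37.25 = 24159
[tube C] = 3.00 × 10^6 PFU/mL / 24159 = 124 PFU/mL

124 PFU/mL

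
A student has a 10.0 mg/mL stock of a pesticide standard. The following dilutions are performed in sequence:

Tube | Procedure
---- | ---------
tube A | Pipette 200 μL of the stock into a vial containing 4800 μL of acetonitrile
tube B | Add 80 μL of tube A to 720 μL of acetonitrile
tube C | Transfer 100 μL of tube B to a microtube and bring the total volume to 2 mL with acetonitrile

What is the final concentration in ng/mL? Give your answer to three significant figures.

2.00 × 10^3 ng/mL

Step 1: 200 μL + 4800 μL = 5000 μL total → factor 5000/200 = 25
Step 2: 80 μL + 720 μL = 800 μL total → factor 800/80 = 10
Step 3: 100 μL brought to 2 mL → factor 2000/100 = 20
Overall dilution factor = 25 × 10 × 20 = 5000
Final = 10.0 mg/mL / 5000 = 0.002000 mg/mL = 2.00 × 10^3 ng/mL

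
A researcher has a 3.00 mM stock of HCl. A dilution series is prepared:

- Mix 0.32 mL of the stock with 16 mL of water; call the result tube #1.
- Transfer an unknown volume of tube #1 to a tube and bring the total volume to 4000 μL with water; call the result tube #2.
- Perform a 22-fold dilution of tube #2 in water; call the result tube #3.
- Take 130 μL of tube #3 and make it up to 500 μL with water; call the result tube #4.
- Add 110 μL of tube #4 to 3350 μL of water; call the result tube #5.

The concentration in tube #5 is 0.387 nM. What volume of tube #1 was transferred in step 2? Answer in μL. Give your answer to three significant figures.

70.0 μL

Step 1: 0.32 mL + 16 mL = 16.32 mL total → factor 16.32/0.32 = 51
Step 2: v brought to 4000 μL → factor = 4000 μL/v
Step 3: 22-fold → factor 22
Step 4: 130 μL brought to 500 μL → factor 500/130 = 3.8462
Step 5: 110 μL + 3350 μL = 3460 μL total → factor 3460/110 = 31.455
Product of known-step factors = 1.3574 × 10^5
Overall factor = 3.00 mM / (0.387 nM) = 7.7519 × 10^6
Step-2 factor = 7.7519 × 10^6 / 1.3574 × 10^5 = 57.109
v = 4000 μL / 57.109 = 70.0 μL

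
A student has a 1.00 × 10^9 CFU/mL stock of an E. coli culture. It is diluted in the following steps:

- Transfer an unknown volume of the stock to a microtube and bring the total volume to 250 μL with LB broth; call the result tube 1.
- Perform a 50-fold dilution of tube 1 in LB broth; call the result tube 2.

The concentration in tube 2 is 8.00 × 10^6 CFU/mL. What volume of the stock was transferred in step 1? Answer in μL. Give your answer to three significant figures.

100 μL

Step 1: v brought to 250 μL → factor = 250 μL/v
Step 2: 50-fold → factor 50
Product of known-step factors = 50
Overall factor = 1.00 × 10^9 CFU/mL / (8.00 × 10^6 CFU/mL) = 125
Step-1 factor = 125 / 50 = 2.5
v = 250 μL / 2.5 = 100 μL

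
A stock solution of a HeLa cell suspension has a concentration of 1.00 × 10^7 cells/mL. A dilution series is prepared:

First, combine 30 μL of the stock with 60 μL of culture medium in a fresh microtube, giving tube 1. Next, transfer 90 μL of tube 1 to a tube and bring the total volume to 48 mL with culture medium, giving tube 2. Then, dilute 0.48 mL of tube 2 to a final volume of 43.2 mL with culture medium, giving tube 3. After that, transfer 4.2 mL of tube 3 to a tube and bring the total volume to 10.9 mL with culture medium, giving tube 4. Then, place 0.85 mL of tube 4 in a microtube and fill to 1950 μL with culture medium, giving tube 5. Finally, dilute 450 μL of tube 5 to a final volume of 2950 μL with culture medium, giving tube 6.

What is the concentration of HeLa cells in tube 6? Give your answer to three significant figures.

Step 1: 30 μL + 60 μL = 90 μL total → factor 90/30 = 3
Step 2: 90 μL brought to 48 mL → factor 48000/90 = 533.33
Step 3: 0.48 mL brought to 43.2 mL → factor 43.2/0.48 = 90
Step 4: 4.2 mL brought to 10.9 mL → factor 10.9/4.2 = 2.5952
Step 5: 0.85 mL brought to 1950 μL → factor 1.95/0.85 = 2.2941
Step 6: 450 μL brought to 2950 μL → factor 2950/450 = 6.5556
Overall dilution factor = 3 × 533.33 × 90 × 2.5952 × 2.2941 × 6.5556 = 5.6204 × 10^6
Final = 1.00 × 10^7 cells/mL / 5.6204 × 10^6 = 1.78 cells/mL

1.78 cells/mL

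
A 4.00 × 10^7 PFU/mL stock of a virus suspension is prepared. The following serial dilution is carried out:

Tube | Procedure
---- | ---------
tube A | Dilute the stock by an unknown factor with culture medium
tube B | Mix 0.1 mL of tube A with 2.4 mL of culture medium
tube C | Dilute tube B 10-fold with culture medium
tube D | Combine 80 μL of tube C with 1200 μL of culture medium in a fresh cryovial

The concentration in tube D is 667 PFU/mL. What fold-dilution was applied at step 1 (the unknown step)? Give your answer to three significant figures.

Step 1: unknown factor x
Step 2: 0.1 mL + 2.4 mL = 2.5 mL total → factor 2.5/0.1 = 25
Step 3: 10-fold → factor 10
Step 4: 80 μL + 1200 μL = 1280 μL total → factor 1280/80 = 16
Product of known-step factors = 4000
Overall factor = 4.00 × 10^7 PFU/mL / (667 PFU/mL) = 59970
x = 59970 / 4000 = 15.0

15.0-fold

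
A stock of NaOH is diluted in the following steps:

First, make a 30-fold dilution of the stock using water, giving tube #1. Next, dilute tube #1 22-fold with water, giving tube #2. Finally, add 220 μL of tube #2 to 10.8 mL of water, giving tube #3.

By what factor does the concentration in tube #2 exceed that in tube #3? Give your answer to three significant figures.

Step 1: 30-fold → factor 30
Step 2: 22-fold → factor 22
Step 3: 220 μL + 10.8 mL = 11020 μL total → factor 11020/220 = 50.091
Dilution factor to tube #2 = 660; to tube #3 = 33060
[tube #2]/[tube #3] = (factor to tube #3)/(factor to tube #2) = 33060/660 = 50.1

50.1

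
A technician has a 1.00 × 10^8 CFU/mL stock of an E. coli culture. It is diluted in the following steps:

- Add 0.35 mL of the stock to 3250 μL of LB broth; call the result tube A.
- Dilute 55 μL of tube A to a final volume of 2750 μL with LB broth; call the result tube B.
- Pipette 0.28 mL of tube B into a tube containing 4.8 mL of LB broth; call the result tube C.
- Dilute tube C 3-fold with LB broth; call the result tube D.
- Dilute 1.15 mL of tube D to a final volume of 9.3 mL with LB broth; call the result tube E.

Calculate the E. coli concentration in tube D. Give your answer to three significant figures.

3.57 × 10^3 CFU/mL

Step 1: 0.35 mL + 3250 μL = 3.6 mL total → factor 3.6/0.35 = 10.286
Step 2: 55 μL brought to 2750 μL → factor 2750/55 = 50
Step 3: 0.28 mL + 4.8 mL = 5.08 mL total → factor 5.08/0.28 = 18.143
Step 4: 3-fold → factor 3
Dilution factor through tube D = 10.286 × 50 × 18.143 × 3 = 27992
[tube D] = 1.00 × 10^8 CFU/mL / 27992 = 3.57 × 10^3 CFU/mL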